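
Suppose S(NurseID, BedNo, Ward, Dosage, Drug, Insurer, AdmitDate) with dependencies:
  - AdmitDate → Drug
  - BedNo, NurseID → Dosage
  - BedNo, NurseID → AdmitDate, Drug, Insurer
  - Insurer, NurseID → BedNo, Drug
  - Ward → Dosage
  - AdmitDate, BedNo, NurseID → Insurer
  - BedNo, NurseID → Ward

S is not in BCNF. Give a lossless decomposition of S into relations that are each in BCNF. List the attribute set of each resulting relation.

Candidate keys of the original relation: {BedNo, NurseID}, {Insurer, NurseID}.
Within {AdmitDate, BedNo, Dosage, Drug, Insurer, NurseID, Ward}: {AdmitDate}⁺ ∩ {AdmitDate, BedNo, Dosage, Drug, Insurer, NurseID, Ward} = {AdmitDate, Drug}, not the whole set, so AdmitDate → Drug violates BCNF; decompose into {AdmitDate, Drug} and {AdmitDate, BedNo, Dosage, Insurer, NurseID, Ward}.
{AdmitDate, Drug} has no BCNF violation.
Within {AdmitDate, BedNo, Dosage, Insurer, NurseID, Ward}: {Ward}⁺ ∩ {AdmitDate, BedNo, Dosage, Insurer, NurseID, Ward} = {Dosage, Ward}, not the whole set, so Ward → Dosage violates BCNF; decompose into {Dosage, Ward} and {AdmitDate, BedNo, Insurer, NurseID, Ward}.
{Dosage, Ward} has no BCNF violation.
{AdmitDate, BedNo, Insurer, NurseID, Ward} has no BCNF violation.

{AdmitDate, BedNo, Insurer, NurseID, Ward}; {AdmitDate, Drug}; {Dosage, Ward}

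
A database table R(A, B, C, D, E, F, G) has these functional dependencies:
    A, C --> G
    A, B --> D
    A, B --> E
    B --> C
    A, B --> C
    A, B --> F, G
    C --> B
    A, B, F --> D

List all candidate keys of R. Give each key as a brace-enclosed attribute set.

No FD produces {A}, so it must be in every candidate key.
Closure of {A, B} is {A, B, C, D, E, F, G}, the whole schema; {A, B} is a candidate key.
Closure of {A, C} is {A, B, C, D, E, F, G}, the whole schema; {A, C} is a candidate key.
No proper subset of any of these is a key, and no other minimal superkey exists.

{A, B}, {A, C}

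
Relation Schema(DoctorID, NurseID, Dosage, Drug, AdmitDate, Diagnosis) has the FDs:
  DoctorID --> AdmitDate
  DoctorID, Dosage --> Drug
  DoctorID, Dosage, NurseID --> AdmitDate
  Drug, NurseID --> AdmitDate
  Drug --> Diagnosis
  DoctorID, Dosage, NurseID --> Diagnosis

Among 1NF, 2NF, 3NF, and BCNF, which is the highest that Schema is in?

1NF

Candidate key: {DoctorID, Dosage, NurseID}. Prime attributes: {DoctorID, Dosage, NurseID}.
DoctorID --> AdmitDate breaks BCNF: {DoctorID}⁺ = {AdmitDate, DoctorID}, so {DoctorID} is not a superkey.
DoctorID --> AdmitDate has non-prime {AdmitDate} on the right and a non-superkey on the left, so 3NF fails.
The proper key subset {DoctorID} of {DoctorID, Dosage, NurseID} determines non-prime {AdmitDate}, so the relation is not even in 2NF.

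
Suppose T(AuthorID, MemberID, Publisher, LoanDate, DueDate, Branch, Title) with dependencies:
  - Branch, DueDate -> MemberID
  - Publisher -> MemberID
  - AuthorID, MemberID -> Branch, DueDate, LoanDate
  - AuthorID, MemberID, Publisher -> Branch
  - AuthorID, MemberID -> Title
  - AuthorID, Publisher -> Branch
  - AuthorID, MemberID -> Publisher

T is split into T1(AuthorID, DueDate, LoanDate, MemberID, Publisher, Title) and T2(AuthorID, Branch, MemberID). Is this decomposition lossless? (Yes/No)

T1 ∩ T2 = {AuthorID, MemberID}; its closure under F is {AuthorID, Branch, DueDate, LoanDate, MemberID, Publisher, Title}.
This includes all of T1, so the common attributes are a superkey of T1 — the join is lossless.

Yes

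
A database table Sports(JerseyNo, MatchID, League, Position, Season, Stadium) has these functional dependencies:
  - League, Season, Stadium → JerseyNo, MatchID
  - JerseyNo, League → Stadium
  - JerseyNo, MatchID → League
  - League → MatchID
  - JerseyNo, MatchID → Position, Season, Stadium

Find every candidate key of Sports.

Closure of {JerseyNo, League} is {JerseyNo, League, MatchID, Position, Season, Stadium}, the whole schema; {JerseyNo, League} is a candidate key.
Closure of {JerseyNo, MatchID} is {JerseyNo, League, MatchID, Position, Season, Stadium}, the whole schema; {JerseyNo, MatchID} is a candidate key.
Closure of {League, Season, Stadium} is {JerseyNo, League, MatchID, Position, Season, Stadium}, the whole schema; {League, Season, Stadium} is a candidate key.
These are minimal and exhaustive — every other superkey contains one of them.

{JerseyNo, League}, {JerseyNo, MatchID}, {League, Season, Stadium}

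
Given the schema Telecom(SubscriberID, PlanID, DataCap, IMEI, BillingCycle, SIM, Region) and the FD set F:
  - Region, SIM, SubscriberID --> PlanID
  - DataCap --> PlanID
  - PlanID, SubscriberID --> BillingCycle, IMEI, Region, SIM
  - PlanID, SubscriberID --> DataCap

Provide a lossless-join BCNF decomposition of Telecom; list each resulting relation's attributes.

Candidate keys of the original relation: {DataCap, SubscriberID}, {PlanID, SubscriberID}, {Region, SIM, SubscriberID}.
Within {BillingCycle, DataCap, IMEI, PlanID, Region, SIM, SubscriberID}: {DataCap}⁺ ∩ {BillingCycle, DataCap, IMEI, PlanID, Region, SIM, SubscriberID} = {DataCap, PlanID}, not the whole set, so DataCap --> PlanID violates BCNF; decompose into {DataCap, PlanID} and {BillingCycle, DataCap, IMEI, Region, SIM, SubscriberID}.
{DataCap, PlanID} is in BCNF.
{BillingCycle, DataCap, IMEI, Region, SIM, SubscriberID} is in BCNF.

{BillingCycle, DataCap, IMEI, Region, SIM, SubscriberID}; {DataCap, PlanID}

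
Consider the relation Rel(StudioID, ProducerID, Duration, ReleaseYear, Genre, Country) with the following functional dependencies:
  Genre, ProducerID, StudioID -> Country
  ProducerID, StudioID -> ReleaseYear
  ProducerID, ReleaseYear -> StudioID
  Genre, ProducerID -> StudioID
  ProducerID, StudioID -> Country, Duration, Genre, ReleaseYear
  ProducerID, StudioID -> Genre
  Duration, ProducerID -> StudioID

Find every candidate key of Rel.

Attributes never on any right-hand side: {ProducerID} — every candidate key must contain it.
{Duration, ProducerID}⁺ = {Country, Duration, Genre, ProducerID, ReleaseYear, StudioID}, which is every attribute, so {Duration, ProducerID} is a candidate key.
{Genre, ProducerID}⁺ = {Country, Duration, Genre, ProducerID, ReleaseYear, StudioID}, which is every attribute, so {Genre, ProducerID} is a candidate key.
{ProducerID, ReleaseYear}⁺ = {Country, Duration, Genre, ProducerID, ReleaseYear, StudioID}, which is every attribute, so {ProducerID, ReleaseYear} is a candidate key.
{ProducerID, StudioID}⁺ = {Country, Duration, Genre, ProducerID, ReleaseYear, StudioID}, which is every attribute, so {ProducerID, StudioID} is a candidate key.
Any other superkey properly contains one of these, so there are no further candidate keys.

{Duration, ProducerID}, {Genre, ProducerID}, {ProducerID, ReleaseYear}, {ProducerID, StudioID}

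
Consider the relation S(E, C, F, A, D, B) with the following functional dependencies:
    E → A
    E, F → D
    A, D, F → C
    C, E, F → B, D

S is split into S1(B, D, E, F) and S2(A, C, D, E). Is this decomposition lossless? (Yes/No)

No

Common attributes: {D, E}; their closure is {A, D, E}.
Neither S1 nor S2 is contained in that closure, so the decomposition is lossy.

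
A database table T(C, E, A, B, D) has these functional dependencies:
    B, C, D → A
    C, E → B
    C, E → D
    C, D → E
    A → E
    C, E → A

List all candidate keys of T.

No FD produces {C}, so it must be in every candidate key.
Closure of {A, C} is {A, B, C, D, E}, the whole schema; {A, C} is a candidate key.
Closure of {C, D} is {A, B, C, D, E}, the whole schema; {C, D} is a candidate key.
Closure of {C, E} is {A, B, C, D, E}, the whole schema; {C, E} is a candidate key.
These are minimal and exhaustive — every other superkey contains one of them.

{A, C}, {C, D}, {C, E}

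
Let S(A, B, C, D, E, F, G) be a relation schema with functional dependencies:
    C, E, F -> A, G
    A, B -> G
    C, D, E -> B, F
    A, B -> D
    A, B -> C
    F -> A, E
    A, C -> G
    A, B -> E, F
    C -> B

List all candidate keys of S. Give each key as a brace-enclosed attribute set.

{A, B}⁺ = {A, B, C, D, E, F, G} — all of the relation — so {A, B} is a candidate key.
{A, C}⁺ = {A, B, C, D, E, F, G} — all of the relation — so {A, C} is a candidate key.
{B, F}⁺ = {A, B, C, D, E, F, G} — all of the relation — so {B, F} is a candidate key.
{C, F}⁺ = {A, B, C, D, E, F, G} — all of the relation — so {C, F} is a candidate key.
{C, D, E}⁺ = {A, B, C, D, E, F, G} — all of the relation — so {C, D, E} is a candidate key.
No proper subset of any of these is a key, and no other minimal superkey exists.

{A, B}, {A, C}, {B, F}, {C, D, E}, {C, F}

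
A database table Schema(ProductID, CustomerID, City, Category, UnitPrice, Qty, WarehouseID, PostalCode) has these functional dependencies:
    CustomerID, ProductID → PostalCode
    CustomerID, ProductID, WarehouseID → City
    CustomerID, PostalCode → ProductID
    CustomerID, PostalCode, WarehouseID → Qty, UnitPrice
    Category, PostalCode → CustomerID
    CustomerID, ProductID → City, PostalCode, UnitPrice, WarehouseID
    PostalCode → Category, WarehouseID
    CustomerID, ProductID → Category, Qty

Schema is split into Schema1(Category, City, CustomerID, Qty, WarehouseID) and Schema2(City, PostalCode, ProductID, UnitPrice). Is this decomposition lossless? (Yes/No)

No

Schema1 ∩ Schema2 = {City}; its closure under F is {City}.
The closure covers neither Schema1 nor Schema2 entirely; the join is not lossless.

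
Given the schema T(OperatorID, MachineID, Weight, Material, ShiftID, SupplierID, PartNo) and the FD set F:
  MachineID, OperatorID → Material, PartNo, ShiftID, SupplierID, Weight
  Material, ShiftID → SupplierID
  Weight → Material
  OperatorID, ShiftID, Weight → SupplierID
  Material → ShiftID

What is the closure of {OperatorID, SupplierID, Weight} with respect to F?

Start with {OperatorID, SupplierID, Weight}.
Weight → Material applies; add {Material} → now {Material, OperatorID, SupplierID, Weight}.
Material → ShiftID applies; add {ShiftID} → now {Material, OperatorID, ShiftID, SupplierID, Weight}.
No further FD applies.

{Material, OperatorID, ShiftID, SupplierID, Weight}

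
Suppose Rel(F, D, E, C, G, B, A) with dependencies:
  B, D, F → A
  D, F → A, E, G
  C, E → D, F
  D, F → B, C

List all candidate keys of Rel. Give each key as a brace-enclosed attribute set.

{C, E}⁺ = {A, B, C, D, E, F, G}, which is every attribute, so {C, E} is a candidate key.
{D, F}⁺ = {A, B, C, D, E, F, G}, which is every attribute, so {D, F} is a candidate key.
These are minimal and exhaustive — every other superkey contains one of them.

{C, E}, {D, F}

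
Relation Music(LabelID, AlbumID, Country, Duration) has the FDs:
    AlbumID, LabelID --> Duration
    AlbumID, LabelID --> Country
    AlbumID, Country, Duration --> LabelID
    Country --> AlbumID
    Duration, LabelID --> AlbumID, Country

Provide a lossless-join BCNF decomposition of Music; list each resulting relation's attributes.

{AlbumID, Country}; {Country, Duration, LabelID}

Candidate keys of the original relation: {AlbumID, LabelID}, {Country, Duration}, {Country, LabelID}, {Duration, LabelID}.
{AlbumID, Country, Duration, LabelID}: {Country} determines {AlbumID, Country} here but is not a superkey — split on Country --> AlbumID, giving {AlbumID, Country} and {Country, Duration, LabelID}.
{AlbumID, Country}: every determinant is a superkey — BCNF.
{Country, Duration, LabelID}: every determinant is a superkey — BCNF.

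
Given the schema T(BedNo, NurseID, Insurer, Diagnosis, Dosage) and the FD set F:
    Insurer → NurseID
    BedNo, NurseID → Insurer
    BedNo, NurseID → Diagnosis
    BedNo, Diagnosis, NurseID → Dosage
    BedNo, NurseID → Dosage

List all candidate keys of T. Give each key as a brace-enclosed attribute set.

Attributes never on any right-hand side: {BedNo} — every candidate key must contain it.
Closure of {BedNo, Insurer} is {BedNo, Diagnosis, Dosage, Insurer, NurseID}, the whole schema; {BedNo, Insurer} is a candidate key.
Closure of {BedNo, NurseID} is {BedNo, Diagnosis, Dosage, Insurer, NurseID}, the whole schema; {BedNo, NurseID} is a candidate key.
Any other superkey properly contains one of these, so there are no further candidate keys.

{BedNo, Insurer}, {BedNo, NurseID}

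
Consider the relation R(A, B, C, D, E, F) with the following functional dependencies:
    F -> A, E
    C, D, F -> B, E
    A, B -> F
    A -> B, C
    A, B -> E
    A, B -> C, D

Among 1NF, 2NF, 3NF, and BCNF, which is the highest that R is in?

BCNF

Candidate keys: {A}, {F}. Prime attributes: {A, F}.
Each dependency's left side is a superkey — BCNF holds.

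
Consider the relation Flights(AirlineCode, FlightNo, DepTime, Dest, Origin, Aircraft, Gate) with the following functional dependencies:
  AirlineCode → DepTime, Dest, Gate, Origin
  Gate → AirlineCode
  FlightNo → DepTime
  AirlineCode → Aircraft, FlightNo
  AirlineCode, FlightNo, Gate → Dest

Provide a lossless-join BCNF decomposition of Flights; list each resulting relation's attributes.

Candidate keys of the original relation: {AirlineCode}, {Gate}.
{Aircraft, AirlineCode, DepTime, Dest, FlightNo, Gate, Origin}: {FlightNo} determines {DepTime, FlightNo} here but is not a superkey — split on FlightNo → DepTime, giving {DepTime, FlightNo} and {Aircraft, AirlineCode, Dest, FlightNo, Gate, Origin}.
{DepTime, FlightNo}: every determinant is a superkey — BCNF.
{Aircraft, AirlineCode, Dest, FlightNo, Gate, Origin}: every determinant is a superkey — BCNF.

{Aircraft, AirlineCode, Dest, FlightNo, Gate, Origin}; {DepTime, FlightNo}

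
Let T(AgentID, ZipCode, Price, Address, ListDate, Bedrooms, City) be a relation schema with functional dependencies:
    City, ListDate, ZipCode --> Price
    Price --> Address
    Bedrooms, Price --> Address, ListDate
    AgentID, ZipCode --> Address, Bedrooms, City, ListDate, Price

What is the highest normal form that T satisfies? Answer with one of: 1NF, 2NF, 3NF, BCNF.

Candidate key: {AgentID, ZipCode}. Prime attributes: {AgentID, ZipCode}.
For City, ListDate, ZipCode --> Price we have {City, ListDate, ZipCode}⁺ = {Address, City, ListDate, Price, ZipCode}; {City, ListDate, ZipCode} is not a superkey, so BCNF fails.
City, ListDate, ZipCode --> Price has non-prime {Price} on the right and a non-superkey on the left, so 3NF fails.
No proper subset of a key has a non-prime attribute in its closure, so there is no partial dependency; 2NF holds.

2NF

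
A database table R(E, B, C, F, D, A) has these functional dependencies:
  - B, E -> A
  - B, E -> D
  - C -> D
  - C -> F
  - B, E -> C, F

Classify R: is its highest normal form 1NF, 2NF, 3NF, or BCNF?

2NF

Candidate key: {B, E}. Prime attributes: {B, E}.
C -> D: {C}⁺ = {C, D, F}, which is not all of the attributes, so the left side is not a superkey — BCNF is violated.
C -> D has non-prime {D} on the right and a non-superkey on the left, so 3NF fails.
No non-prime attribute depends on a proper subset of any candidate key, so 2NF holds.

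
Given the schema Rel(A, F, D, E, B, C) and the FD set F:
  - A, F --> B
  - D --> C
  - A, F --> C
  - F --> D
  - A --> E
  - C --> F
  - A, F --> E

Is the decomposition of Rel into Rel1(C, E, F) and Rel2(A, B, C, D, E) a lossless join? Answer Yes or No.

Common attributes: {C, E}; their closure is {C, D, E, F}.
Since Rel1 ⊆ {C, D, E, F}, the intersection is a superkey of Rel1; the decomposition is lossless.

Yes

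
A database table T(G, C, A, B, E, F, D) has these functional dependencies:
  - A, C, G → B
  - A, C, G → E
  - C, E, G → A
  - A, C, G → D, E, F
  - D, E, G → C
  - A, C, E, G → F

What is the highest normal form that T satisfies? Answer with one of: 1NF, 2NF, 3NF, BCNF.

Candidate keys: {A, C, G}, {C, E, G}, {D, E, G}. Prime attributes: {A, C, D, E, G}.
The left-hand side of every FD is a superkey, so BCNF is satisfied.

BCNF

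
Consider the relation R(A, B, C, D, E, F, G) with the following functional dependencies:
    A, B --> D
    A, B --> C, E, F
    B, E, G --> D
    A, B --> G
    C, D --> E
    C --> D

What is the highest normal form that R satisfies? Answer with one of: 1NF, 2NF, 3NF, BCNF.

Candidate key: {A, B}. Prime attributes: {A, B}.
B, E, G --> D breaks BCNF: {B, E, G}⁺ = {B, D, E, G}, so {B, E, G} is not a superkey.
B, E, G --> D determines the non-prime attribute {D} from a non-superkey — 3NF is violated.
No proper subset of a key has a non-prime attribute in its closure, so there is no partial dependency; 2NF holds.

2NF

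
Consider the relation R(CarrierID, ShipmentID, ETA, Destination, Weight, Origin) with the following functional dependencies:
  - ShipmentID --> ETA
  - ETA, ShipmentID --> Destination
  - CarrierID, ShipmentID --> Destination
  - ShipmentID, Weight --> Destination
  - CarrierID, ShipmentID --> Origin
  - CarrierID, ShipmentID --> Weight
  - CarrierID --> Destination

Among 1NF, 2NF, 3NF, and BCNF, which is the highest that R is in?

Candidate key: {CarrierID, ShipmentID}. Prime attributes: {CarrierID, ShipmentID}.
ShipmentID --> ETA: {ShipmentID}⁺ = {Destination, ETA, ShipmentID}, which is not all of the attributes, so the left side is not a superkey — BCNF is violated.
ShipmentID --> ETA has non-prime {ETA} on the right and a non-superkey on the left, so 3NF fails.
Since {CarrierID} ⊂ {CarrierID, ShipmentID} and {CarrierID}⁺ ⊇ {Destination} with {Destination} non-prime, there is a partial dependency; 2NF fails.

1NF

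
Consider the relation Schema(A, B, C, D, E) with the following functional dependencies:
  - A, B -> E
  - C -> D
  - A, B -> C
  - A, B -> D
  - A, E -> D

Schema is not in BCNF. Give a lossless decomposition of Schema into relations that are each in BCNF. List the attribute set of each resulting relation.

{A, B, C, E}; {C, D}

Candidate key of the original relation: {A, B}.
Within {A, B, C, D, E}: {C}⁺ ∩ {A, B, C, D, E} = {C, D}, not the whole set, so C -> D violates BCNF; decompose into {C, D} and {A, B, C, E}.
{C, D} is in BCNF.
{A, B, C, E} is in BCNF.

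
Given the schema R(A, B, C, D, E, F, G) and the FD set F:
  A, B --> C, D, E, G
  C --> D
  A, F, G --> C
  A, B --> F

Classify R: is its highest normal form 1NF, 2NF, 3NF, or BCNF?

Candidate key: {A, B}. Prime attributes: {A, B}.
C --> D: {C}⁺ = {C, D}, which is not all of the attributes, so the left side is not a superkey — BCNF is violated.
Because {D} is non-prime and the left side of C --> D is not a superkey, the relation is not in 3NF.
No non-prime attribute depends on a proper subset of any candidate key, so 2NF holds.

2NF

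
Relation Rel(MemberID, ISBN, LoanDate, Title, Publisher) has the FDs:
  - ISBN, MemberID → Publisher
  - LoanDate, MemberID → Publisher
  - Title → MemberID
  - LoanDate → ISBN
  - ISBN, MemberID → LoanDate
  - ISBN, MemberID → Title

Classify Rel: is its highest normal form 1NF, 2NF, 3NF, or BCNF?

Candidate keys: {ISBN, MemberID}, {ISBN, Title}, {LoanDate, MemberID}, {LoanDate, Title}. Prime attributes: {ISBN, LoanDate, MemberID, Title}.
Title → MemberID breaks BCNF: {Title}⁺ = {MemberID, Title}, so {Title} is not a superkey.
But every attribute on its right side ({MemberID}) is prime, and the same holds for every other non-superkey FD, so 3NF still holds.

3NF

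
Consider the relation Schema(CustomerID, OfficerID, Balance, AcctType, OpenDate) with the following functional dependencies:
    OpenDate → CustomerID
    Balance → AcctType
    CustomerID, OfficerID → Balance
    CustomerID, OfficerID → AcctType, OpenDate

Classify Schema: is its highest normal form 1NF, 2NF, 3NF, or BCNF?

2NF

Candidate keys: {CustomerID, OfficerID}, {OfficerID, OpenDate}. Prime attributes: {CustomerID, OfficerID, OpenDate}.
For OpenDate → CustomerID we have {OpenDate}⁺ = {CustomerID, OpenDate}; {OpenDate} is not a superkey, so BCNF fails.
Balance → AcctType has non-prime {AcctType} on the right and a non-superkey on the left, so 3NF fails.
Checking every proper subset of each key, none determines a non-prime attribute — 2NF is satisfied.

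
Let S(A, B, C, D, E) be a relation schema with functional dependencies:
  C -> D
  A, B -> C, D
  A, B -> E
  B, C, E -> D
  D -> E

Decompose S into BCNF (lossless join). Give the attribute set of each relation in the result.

{A, B, C}; {C, D}; {D, E}

Candidate key of the original relation: {A, B}.
In {A, B, C, D, E}, {C} is not a superkey ({C}⁺ restricted to this set is {C, D, E}), so split on C -> D, E into {C, D, E} and {A, B, C}.
In {C, D, E}, {D} is not a superkey ({D}⁺ restricted to this set is {D, E}), so split on D -> E into {D, E} and {C, D}.
{D, E} has no BCNF violation.
{C, D} has no BCNF violation.
{A, B, C} has no BCNF violation.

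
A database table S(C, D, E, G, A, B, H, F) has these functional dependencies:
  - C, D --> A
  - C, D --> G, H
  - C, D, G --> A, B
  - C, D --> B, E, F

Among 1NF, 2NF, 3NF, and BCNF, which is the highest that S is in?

Candidate key: {C, D}. Prime attributes: {C, D}.
Every FD has a superkey on the left, so the relation is in BCNF.

BCNF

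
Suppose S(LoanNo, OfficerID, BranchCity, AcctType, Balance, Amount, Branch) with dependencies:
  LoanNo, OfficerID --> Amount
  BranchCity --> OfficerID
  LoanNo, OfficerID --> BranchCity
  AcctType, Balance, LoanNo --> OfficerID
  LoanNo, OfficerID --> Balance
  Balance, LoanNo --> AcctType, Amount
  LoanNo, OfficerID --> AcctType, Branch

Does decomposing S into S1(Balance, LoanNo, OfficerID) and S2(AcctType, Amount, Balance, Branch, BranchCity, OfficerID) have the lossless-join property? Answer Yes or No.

No

S1 ∩ S2 = {Balance, OfficerID}; its closure under F is {Balance, OfficerID}.
Neither S1 nor S2 is contained in that closure, so the decomposition is lossy.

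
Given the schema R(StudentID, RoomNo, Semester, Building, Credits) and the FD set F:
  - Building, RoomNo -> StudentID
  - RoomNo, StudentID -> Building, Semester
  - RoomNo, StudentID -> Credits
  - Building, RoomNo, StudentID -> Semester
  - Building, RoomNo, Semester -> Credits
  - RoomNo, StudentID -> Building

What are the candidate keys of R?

No FD produces {RoomNo}, so it must be in every candidate key.
{Building, RoomNo}⁺ = {Building, Credits, RoomNo, Semester, StudentID} — all of the relation — so {Building, RoomNo} is a candidate key.
{RoomNo, StudentID}⁺ = {Building, Credits, RoomNo, Semester, StudentID} — all of the relation — so {RoomNo, StudentID} is a candidate key.
No proper subset of any of these is a key, and no other minimal superkey exists.

{Building, RoomNo}, {RoomNo, StudentID}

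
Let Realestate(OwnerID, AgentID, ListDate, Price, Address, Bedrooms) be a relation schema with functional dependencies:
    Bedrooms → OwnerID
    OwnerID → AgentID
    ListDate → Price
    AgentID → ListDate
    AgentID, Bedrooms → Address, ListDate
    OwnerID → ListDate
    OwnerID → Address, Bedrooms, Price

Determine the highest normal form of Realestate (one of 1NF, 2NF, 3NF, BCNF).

2NF

Candidate keys: {Bedrooms}, {OwnerID}. Prime attributes: {Bedrooms, OwnerID}.
ListDate → Price breaks BCNF: {ListDate}⁺ = {ListDate, Price}, so {ListDate} is not a superkey.
ListDate → Price determines the non-prime attribute {Price} from a non-superkey — 3NF is violated.
All keys have size 1, which rules out partial dependencies — 2NF is satisfied.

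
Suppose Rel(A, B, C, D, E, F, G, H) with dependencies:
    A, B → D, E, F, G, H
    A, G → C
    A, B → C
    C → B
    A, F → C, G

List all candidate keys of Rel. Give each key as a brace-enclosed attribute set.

{A, B}, {A, C}, {A, F}, {A, G}

Attributes never on any right-hand side: {A} — every candidate key must contain it.
{A, B} is a candidate key since {A, B}⁺ = {A, B, C, D, E, F, G, H} covers every attribute.
{A, C} is a candidate key since {A, C}⁺ = {A, B, C, D, E, F, G, H} covers every attribute.
{A, F} is a candidate key since {A, F}⁺ = {A, B, C, D, E, F, G, H} covers every attribute.
{A, G} is a candidate key since {A, G}⁺ = {A, B, C, D, E, F, G, H} covers every attribute.
No proper subset of any of these is a key, and no other minimal superkey exists.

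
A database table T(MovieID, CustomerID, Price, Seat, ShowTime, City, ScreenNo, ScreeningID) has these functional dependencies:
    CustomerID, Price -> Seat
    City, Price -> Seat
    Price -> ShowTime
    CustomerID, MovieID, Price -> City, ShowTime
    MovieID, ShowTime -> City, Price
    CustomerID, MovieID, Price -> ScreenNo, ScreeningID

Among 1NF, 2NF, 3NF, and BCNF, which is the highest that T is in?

Candidate keys: {CustomerID, MovieID, Price}, {CustomerID, MovieID, ShowTime}. Prime attributes: {CustomerID, MovieID, Price, ShowTime}.
CustomerID, Price -> Seat breaks BCNF: {CustomerID, Price}⁺ = {CustomerID, Price, Seat, ShowTime}, so {CustomerID, Price} is not a superkey.
Because {Seat} is non-prime and the left side of CustomerID, Price -> Seat is not a superkey, the relation is not in 3NF.
Since {CustomerID, Price} ⊂ {CustomerID, MovieID, Price} and {CustomerID, Price}⁺ ⊇ {Seat} with {Seat} non-prime, there is a partial dependency; 2NF fails.

1NF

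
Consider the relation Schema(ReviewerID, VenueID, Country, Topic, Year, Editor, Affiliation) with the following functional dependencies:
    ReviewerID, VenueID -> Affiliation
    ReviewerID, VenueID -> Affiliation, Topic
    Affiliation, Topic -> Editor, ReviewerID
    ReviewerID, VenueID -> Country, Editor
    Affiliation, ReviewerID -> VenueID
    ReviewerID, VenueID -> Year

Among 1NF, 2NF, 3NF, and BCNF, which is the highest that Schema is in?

BCNF

Candidate keys: {Affiliation, ReviewerID}, {Affiliation, Topic}, {ReviewerID, VenueID}. Prime attributes: {Affiliation, ReviewerID, Topic, VenueID}.
Each dependency's left side is a superkey — BCNF holds.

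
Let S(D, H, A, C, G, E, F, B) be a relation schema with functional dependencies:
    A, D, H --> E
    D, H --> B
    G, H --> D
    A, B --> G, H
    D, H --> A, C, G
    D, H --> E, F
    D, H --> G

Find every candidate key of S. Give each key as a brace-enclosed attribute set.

{A, B}, {D, H}, {G, H}

{A, B}⁺ = {A, B, C, D, E, F, G, H}, which is every attribute, so {A, B} is a candidate key.
{D, H}⁺ = {A, B, C, D, E, F, G, H}, which is every attribute, so {D, H} is a candidate key.
{G, H}⁺ = {A, B, C, D, E, F, G, H}, which is every attribute, so {G, H} is a candidate key.
No proper subset of any of these is a key, and no other minimal superkey exists.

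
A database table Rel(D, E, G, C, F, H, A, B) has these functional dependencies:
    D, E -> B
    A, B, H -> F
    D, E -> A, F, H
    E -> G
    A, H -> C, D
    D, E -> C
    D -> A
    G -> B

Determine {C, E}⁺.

Start with {C, E}.
E -> G applies; add {G} → now {C, E, G}.
G -> B applies; add {B} → now {B, C, E, G}.
No further FD applies.

{B, C, E, G}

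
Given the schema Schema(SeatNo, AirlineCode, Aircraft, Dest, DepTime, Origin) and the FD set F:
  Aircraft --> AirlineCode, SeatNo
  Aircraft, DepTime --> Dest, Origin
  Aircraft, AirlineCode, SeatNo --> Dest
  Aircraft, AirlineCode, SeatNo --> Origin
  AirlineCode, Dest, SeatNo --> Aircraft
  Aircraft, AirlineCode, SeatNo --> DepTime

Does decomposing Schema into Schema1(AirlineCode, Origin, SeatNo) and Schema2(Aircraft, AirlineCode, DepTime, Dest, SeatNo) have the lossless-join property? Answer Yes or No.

No

The shared attributes are {AirlineCode, SeatNo} and {AirlineCode, SeatNo}⁺ = {AirlineCode, SeatNo}.
The closure covers neither Schema1 nor Schema2 entirely; the join is not lossless.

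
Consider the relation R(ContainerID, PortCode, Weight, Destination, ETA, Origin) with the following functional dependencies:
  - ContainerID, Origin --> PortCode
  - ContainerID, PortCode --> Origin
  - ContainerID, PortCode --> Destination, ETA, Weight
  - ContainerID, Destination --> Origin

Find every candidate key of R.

Attributes never on any right-hand side: {ContainerID} — every candidate key must contain it.
{ContainerID, Destination}⁺ = {ContainerID, Destination, ETA, Origin, PortCode, Weight} — all of the relation — so {ContainerID, Destination} is a candidate key.
{ContainerID, Origin}⁺ = {ContainerID, Destination, ETA, Origin, PortCode, Weight} — all of the relation — so {ContainerID, Origin} is a candidate key.
{ContainerID, PortCode}⁺ = {ContainerID, Destination, ETA, Origin, PortCode, Weight} — all of the relation — so {ContainerID, PortCode} is a candidate key.
Any other superkey properly contains one of these, so there are no further candidate keys.

{ContainerID, Destination}, {ContainerID, Origin}, {ContainerID, PortCode}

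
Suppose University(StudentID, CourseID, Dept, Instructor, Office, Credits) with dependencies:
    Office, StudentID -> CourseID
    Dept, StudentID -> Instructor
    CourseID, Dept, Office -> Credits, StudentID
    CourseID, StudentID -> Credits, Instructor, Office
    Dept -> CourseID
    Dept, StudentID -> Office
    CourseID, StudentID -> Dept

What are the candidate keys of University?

Closure of {CourseID, StudentID} is {CourseID, Credits, Dept, Instructor, Office, StudentID}, the whole schema; {CourseID, StudentID} is a candidate key.
Closure of {Dept, Office} is {CourseID, Credits, Dept, Instructor, Office, StudentID}, the whole schema; {Dept, Office} is a candidate key.
Closure of {Dept, StudentID} is {CourseID, Credits, Dept, Instructor, Office, StudentID}, the whole schema; {Dept, StudentID} is a candidate key.
Closure of {Office, StudentID} is {CourseID, Credits, Dept, Instructor, Office, StudentID}, the whole schema; {Office, StudentID} is a candidate key.
Any other superkey properly contains one of these, so there are no further candidate keys.

{CourseID, StudentID}, {Dept, Office}, {Dept, StudentID}, {Office, StudentID}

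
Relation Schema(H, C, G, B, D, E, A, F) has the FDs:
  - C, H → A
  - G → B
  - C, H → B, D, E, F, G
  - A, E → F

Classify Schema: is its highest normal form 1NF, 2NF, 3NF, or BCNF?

2NF

Candidate key: {C, H}. Prime attributes: {C, H}.
For G → B we have {G}⁺ = {B, G}; {G} is not a superkey, so BCNF fails.
Because {B} is non-prime and the left side of G → B is not a superkey, the relation is not in 3NF.
No proper subset of a key has a non-prime attribute in its closure, so there is no partial dependency; 2NF holds.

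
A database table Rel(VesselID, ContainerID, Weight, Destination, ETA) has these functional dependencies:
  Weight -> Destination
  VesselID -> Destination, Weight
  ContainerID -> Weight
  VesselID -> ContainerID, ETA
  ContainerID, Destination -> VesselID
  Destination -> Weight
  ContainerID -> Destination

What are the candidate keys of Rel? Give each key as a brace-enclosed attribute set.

{ContainerID} is a candidate key since {ContainerID}⁺ = {ContainerID, Destination, ETA, VesselID, Weight} covers every attribute.
{VesselID} is a candidate key since {VesselID}⁺ = {ContainerID, Destination, ETA, VesselID, Weight} covers every attribute.
No proper subset of any of these is a key, and no other minimal superkey exists.

{ContainerID}, {VesselID}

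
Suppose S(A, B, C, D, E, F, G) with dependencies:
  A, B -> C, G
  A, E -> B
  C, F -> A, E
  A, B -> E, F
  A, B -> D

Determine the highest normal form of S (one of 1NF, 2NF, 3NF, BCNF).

BCNF

Candidate keys: {A, B}, {A, E}, {C, F}. Prime attributes: {A, B, C, E, F}.
The left-hand side of every FD is a superkey, so BCNF is satisfied.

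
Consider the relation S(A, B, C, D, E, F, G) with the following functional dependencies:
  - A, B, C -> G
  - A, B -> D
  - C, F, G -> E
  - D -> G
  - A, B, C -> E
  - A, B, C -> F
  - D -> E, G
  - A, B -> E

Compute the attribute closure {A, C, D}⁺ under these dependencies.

{A, C, D, E, G}

Start with {A, C, D}.
D -> G applies; add {G} → now {A, C, D, G}.
D -> E, G applies; add {E} → now {A, C, D, E, G}.
No further FD applies.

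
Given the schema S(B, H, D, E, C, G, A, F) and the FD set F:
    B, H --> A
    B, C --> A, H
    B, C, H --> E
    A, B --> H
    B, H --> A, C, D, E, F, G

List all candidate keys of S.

{B} never appears on the right of any FD, so every key must include it.
Closure of {A, B} is {A, B, C, D, E, F, G, H}, the whole schema; {A, B} is a candidate key.
Closure of {B, C} is {A, B, C, D, E, F, G, H}, the whole schema; {B, C} is a candidate key.
Closure of {B, H} is {A, B, C, D, E, F, G, H}, the whole schema; {B, H} is a candidate key.
Any other superkey properly contains one of these, so there are no further candidate keys.

{A, B}, {B, C}, {B, H}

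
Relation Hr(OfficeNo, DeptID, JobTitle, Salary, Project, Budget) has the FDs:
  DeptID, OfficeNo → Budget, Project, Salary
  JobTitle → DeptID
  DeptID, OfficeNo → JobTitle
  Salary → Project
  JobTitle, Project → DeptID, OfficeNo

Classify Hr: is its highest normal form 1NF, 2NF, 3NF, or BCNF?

Candidate keys: {DeptID, OfficeNo}, {JobTitle, OfficeNo}, {JobTitle, Project}, {JobTitle, Salary}. Prime attributes: {DeptID, JobTitle, OfficeNo, Project, Salary}.
For JobTitle → DeptID we have {JobTitle}⁺ = {DeptID, JobTitle}; {JobTitle} is not a superkey, so BCNF fails.
But every attribute on its right side ({DeptID}) is prime, and the same holds for every other non-superkey FD, so 3NF still holds.

3NF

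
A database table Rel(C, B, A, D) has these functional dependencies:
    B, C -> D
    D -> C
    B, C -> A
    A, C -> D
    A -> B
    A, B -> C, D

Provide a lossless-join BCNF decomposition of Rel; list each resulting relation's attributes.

Candidate keys of the original relation: {A}, {B, C}, {B, D}.
{A, B, C, D}: {D} determines {C, D} here but is not a superkey — split on D -> C, giving {C, D} and {A, B, D}.
{C, D}: every determinant is a superkey — BCNF.
{A, B, D}: every determinant is a superkey — BCNF.

{A, B, D}; {C, D}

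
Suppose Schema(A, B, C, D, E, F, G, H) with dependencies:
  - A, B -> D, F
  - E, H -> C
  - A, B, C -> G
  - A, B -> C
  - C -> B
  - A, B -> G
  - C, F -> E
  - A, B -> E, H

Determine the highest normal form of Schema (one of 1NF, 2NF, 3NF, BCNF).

Candidate keys: {A, B}, {A, C}, {A, E, H}. Prime attributes: {A, B, C, E, H}.
E, H -> C breaks BCNF: {E, H}⁺ = {B, C, E, H}, so {E, H} is not a superkey.
But every attribute on its right side ({C}) is prime, and the same holds for every other non-superkey FD, so 3NF still holds.

3NF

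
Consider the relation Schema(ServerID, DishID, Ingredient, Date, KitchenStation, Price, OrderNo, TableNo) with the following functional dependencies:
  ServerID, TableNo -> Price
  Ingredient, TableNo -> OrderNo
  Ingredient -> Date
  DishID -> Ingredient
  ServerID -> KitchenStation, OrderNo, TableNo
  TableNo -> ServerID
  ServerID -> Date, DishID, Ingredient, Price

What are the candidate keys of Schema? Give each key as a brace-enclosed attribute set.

{ServerID}, {TableNo}

{ServerID} is a candidate key since {ServerID}⁺ = {Date, DishID, Ingredient, KitchenStation, OrderNo, Price, ServerID, TableNo} covers every attribute.
{TableNo} is a candidate key since {TableNo}⁺ = {Date, DishID, Ingredient, KitchenStation, OrderNo, Price, ServerID, TableNo} covers every attribute.
These are minimal and exhaustive — every other superkey contains one of them.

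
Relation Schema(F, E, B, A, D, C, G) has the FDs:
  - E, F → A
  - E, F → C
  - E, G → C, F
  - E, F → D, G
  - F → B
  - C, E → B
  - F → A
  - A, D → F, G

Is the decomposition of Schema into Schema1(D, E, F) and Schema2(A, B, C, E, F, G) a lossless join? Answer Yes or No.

Yes

The shared attributes are {E, F} and {E, F}⁺ = {A, B, C, D, E, F, G}.
Schema1 is contained in that closure, so Schema1 ∩ Schema2 → Schema1 holds and the join is lossless.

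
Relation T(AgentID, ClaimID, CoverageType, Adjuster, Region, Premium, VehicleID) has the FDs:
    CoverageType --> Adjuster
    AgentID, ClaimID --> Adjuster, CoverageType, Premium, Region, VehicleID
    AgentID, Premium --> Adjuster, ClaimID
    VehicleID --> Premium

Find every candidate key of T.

{AgentID, ClaimID}, {AgentID, Premium}, {AgentID, VehicleID}

Attributes never on any right-hand side: {AgentID} — every candidate key must contain it.
Closure of {AgentID, ClaimID} is {Adjuster, AgentID, ClaimID, CoverageType, Premium, Region, VehicleID}, the whole schema; {AgentID, ClaimID} is a candidate key.
Closure of {AgentID, Premium} is {Adjuster, AgentID, ClaimID, CoverageType, Premium, Region, VehicleID}, the whole schema; {AgentID, Premium} is a candidate key.
Closure of {AgentID, VehicleID} is {Adjuster, AgentID, ClaimID, CoverageType, Premium, Region, VehicleID}, the whole schema; {AgentID, VehicleID} is a candidate key.
No proper subset of any of these is a key, and no other minimal superkey exists.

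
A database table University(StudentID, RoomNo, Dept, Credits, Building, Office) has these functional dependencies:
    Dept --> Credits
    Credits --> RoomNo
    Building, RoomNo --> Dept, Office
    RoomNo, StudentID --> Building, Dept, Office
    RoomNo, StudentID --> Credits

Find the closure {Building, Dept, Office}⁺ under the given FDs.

Start with {Building, Dept, Office}.
Dept --> Credits applies; add {Credits} → now {Building, Credits, Dept, Office}.
Credits --> RoomNo applies; add {RoomNo} → now {Building, Credits, Dept, Office, RoomNo}.
No further FD applies.

{Building, Credits, Dept, Office, RoomNo}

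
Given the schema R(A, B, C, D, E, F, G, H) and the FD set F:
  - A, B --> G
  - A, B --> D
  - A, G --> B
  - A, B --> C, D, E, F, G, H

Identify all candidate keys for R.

No FD produces {A}, so it must be in every candidate key.
{A, B} is a candidate key since {A, B}⁺ = {A, B, C, D, E, F, G, H} covers every attribute.
{A, G} is a candidate key since {A, G}⁺ = {A, B, C, D, E, F, G, H} covers every attribute.
These are minimal and exhaustive — every other superkey contains one of them.

{A, B}, {A, G}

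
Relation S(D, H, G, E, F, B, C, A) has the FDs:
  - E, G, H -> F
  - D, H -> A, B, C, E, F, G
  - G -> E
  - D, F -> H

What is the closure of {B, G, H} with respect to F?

{B, E, F, G, H}

Start with {B, G, H}.
G -> E applies; add {E} → now {B, E, G, H}.
E, G, H -> F applies; add {F} → now {B, E, F, G, H}.
No further FD applies.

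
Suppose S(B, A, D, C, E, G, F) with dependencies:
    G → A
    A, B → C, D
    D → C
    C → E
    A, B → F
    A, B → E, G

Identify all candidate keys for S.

Attributes never on any right-hand side: {B} — every candidate key must contain it.
{A, B}⁺ = {A, B, C, D, E, F, G}, which is every attribute, so {A, B} is a candidate key.
{B, G}⁺ = {A, B, C, D, E, F, G}, which is every attribute, so {B, G} is a candidate key.
These are minimal and exhaustive — every other superkey contains one of them.

{A, B}, {B, G}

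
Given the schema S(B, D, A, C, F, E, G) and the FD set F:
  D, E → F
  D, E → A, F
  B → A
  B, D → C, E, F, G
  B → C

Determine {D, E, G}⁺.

Start with {D, E, G}.
D, E → F applies; add {F} → now {D, E, F, G}.
D, E → A, F applies; add {A} → now {A, D, E, F, G}.
No further FD applies.

{A, D, E, F, G}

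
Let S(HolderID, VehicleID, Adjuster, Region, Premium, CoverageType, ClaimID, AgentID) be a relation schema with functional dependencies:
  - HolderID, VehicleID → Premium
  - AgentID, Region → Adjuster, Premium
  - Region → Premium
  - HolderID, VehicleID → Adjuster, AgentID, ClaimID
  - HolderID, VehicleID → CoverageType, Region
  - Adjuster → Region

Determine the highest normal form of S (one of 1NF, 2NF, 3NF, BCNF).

Candidate key: {HolderID, VehicleID}. Prime attributes: {HolderID, VehicleID}.
AgentID, Region → Adjuster, Premium breaks BCNF: {AgentID, Region}⁺ = {Adjuster, AgentID, Premium, Region}, so {AgentID, Region} is not a superkey.
AgentID, Region → Adjuster, Premium determines the non-prime attributes {Adjuster, Premium} from a non-superkey — 3NF is violated.
No non-prime attribute depends on a proper subset of any candidate key, so 2NF holds.

2NF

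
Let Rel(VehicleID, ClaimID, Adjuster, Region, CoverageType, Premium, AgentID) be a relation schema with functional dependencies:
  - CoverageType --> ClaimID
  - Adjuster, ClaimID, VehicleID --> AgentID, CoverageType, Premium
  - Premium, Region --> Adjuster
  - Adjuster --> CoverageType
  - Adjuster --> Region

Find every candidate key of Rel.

{VehicleID} never appears on the right of any FD, so every key must include it.
{Adjuster, VehicleID}⁺ = {Adjuster, AgentID, ClaimID, CoverageType, Premium, Region, VehicleID} — all of the relation — so {Adjuster, VehicleID} is a candidate key.
{Premium, Region, VehicleID}⁺ = {Adjuster, AgentID, ClaimID, CoverageType, Premium, Region, VehicleID} — all of the relation — so {Premium, Region, VehicleID} is a candidate key.
No proper subset of any of these is a key, and no other minimal superkey exists.

{Adjuster, VehicleID}, {Premium, Region, VehicleID}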